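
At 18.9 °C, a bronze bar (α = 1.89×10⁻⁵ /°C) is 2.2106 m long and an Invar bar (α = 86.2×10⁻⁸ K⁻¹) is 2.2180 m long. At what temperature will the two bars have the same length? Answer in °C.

L₁(1 + α₁ΔT) = L₂(1 + α₂ΔT) ⇒ ΔT = (L₂ − L₁)/(α₁L₁ − α₂L₂)
L₂ − L₁ = 2.2180 − 2.2106 = 7.40×10⁻³ m
α₁L₁ − α₂L₂ = 1.89×10⁻⁵×2.2106 − 86.2×10⁻⁸×2.2180 = 3.9868424×10⁻⁵ m/K
ΔT = 7.40×10⁻³ / 3.9868424×10⁻⁵ = 185.611 K
T = 18.9 + 185.611 = 204.511 °C

T = 204.5 °C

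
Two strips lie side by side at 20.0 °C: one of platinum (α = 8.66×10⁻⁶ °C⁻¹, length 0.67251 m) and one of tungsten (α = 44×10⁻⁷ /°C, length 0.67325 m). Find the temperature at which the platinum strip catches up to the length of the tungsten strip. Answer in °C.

T = 278.6 °C

L₁(1 + α₁ΔT) = L₂(1 + α₂ΔT) ⇒ ΔT = (L₂ − L₁)/(α₁L₁ − α₂L₂)
L₂ − L₁ = 0.67325 − 0.67251 = 7.40×10⁻⁴ m
α₁L₁ − α₂L₂ = 8.66×10⁻⁶×0.67251 − 44×10⁻⁷×0.67325 = 2.8616366×10⁻⁶ m/K
ΔT = 7.40×10⁻⁴ / 2.8616366×10⁻⁶ = 258.593 K
T = 20.0 + 258.593 = 278.593 °C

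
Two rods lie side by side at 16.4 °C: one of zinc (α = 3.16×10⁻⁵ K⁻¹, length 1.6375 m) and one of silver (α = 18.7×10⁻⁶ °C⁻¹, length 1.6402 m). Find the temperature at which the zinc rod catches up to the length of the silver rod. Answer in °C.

L₁(1 + α₁ΔT) = L₂(1 + α₂ΔT) ⇒ ΔT = (L₂ − L₁)/(α₁L₁ − α₂L₂)
L₂ − L₁ = 1.6402 − 1.6375 = 2.70×10⁻³ m
α₁L₁ − α₂L₂ = 3.16×10⁻⁵×1.6375 − 18.7×10⁻⁶×1.6402 = 2.107326×10⁻⁵ m/K
ΔT = 2.70×10⁻³ / 2.107326×10⁻⁵ = 128.124 K
T = 16.4 + 128.124 = 144.524 °C

T = 144.5 °C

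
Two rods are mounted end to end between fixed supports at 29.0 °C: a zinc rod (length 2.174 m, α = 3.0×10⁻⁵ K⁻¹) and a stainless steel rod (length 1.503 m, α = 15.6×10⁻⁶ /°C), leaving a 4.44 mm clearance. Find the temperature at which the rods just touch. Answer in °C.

T = 79.1 °C

α₁L₁ = 6.522×10⁻⁵ m/K, α₂L₂ = 2.34468×10⁻⁵ m/K → total 8.86668×10⁻⁵ m/K
ΔT = g/(α₁L₁+α₂L₂) = 4.44×10⁻³ / 8.86668×10⁻⁵ = 50.075 K
T = 29.0 + 50.075 = 79.075 °C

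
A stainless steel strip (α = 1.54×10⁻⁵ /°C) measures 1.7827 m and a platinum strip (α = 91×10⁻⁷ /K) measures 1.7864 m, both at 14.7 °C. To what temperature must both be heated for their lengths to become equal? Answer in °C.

T = 345.1 °C

Equal length when α₁L₁ΔT − α₂L₂ΔT = L₂ − L₁ = 3.70×10⁻³ m
α₁L₁ = 2.745358×10⁻⁵, α₂L₂ = 1.625624×10⁻⁵ → Δ(αL) = 1.119734×10⁻⁵ m/K
ΔT = 3.70×10⁻³ / 1.119734×10⁻⁵ = 330.436 K, so T = 14.7 + 330.436 = 345.136 °C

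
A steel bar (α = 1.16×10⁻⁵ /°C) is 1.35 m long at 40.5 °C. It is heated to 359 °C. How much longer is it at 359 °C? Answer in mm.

|ΔT| = |359 − 40.5| = 318.5 K
ΔL = αL₀ΔT = (1.16×10⁻⁵)(1.35)(318.5) = 4.99×10⁻³ m

ΔL = 4.99 mm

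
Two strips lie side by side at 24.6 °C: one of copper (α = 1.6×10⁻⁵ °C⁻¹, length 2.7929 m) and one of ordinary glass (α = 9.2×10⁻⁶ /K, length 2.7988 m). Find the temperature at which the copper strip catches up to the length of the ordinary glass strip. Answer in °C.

Equal length when α₁L₁ΔT − α₂L₂ΔT = L₂ − L₁ = 5.90×10⁻³ m
α₁L₁ = 4.46864×10⁻⁵, α₂L₂ = 2.574896×10⁻⁵ → Δ(αL) = 1.893744×10⁻⁵ m/K
ΔT = 5.90×10⁻³ / 1.893744×10⁻⁵ = 311.552 K, so T = 24.6 + 311.552 = 336.152 °C

T = 336.2 °C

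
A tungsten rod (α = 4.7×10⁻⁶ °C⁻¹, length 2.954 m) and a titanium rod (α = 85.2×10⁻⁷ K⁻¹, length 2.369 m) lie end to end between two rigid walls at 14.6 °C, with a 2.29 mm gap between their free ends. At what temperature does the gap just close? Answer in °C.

α₁L₁ = 1.38838×10⁻⁵ m/K, α₂L₂ = 2.018388×10⁻⁵ m/K → total 3.406768×10⁻⁵ m/K
ΔT = g/(α₁L₁+α₂L₂) = 2.29×10⁻³ / 3.406768×10⁻⁵ = 67.219 K
T = 14.6 + 67.219 = 81.819 °C

T = 81.8 °C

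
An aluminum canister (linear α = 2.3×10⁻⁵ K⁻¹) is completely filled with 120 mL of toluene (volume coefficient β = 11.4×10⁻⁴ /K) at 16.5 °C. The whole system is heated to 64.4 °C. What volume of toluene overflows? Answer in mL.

The canister also expands: β_container ≈ 3α = 6.9×10⁻⁵ /K
Net overflow = V₀(β_liq − 3α_cont)ΔT
β − 3α = 1.14×10⁻³ − 6.9×10⁻⁵ = 1.071×10⁻³ /K; ΔT = 47.9 K
ΔV = 120 × 1.071×10⁻³ × 47.9 = 6.16 mL

6.16 mL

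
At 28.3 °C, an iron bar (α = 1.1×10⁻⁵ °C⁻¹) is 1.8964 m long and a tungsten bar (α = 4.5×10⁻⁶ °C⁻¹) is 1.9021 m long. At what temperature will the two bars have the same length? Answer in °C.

T = 491.7 °C

Equal length when α₁L₁ΔT − α₂L₂ΔT = L₂ − L₁ = 5.70×10⁻³ m
α₁L₁ = 2.08604×10⁻⁵, α₂L₂ = 8.55945×10⁻⁶ → Δ(αL) = 1.230095×10⁻⁵ m/K
ΔT = 5.70×10⁻³ / 1.230095×10⁻⁵ = 463.379 K, so T = 28.3 + 463.379 = 491.679 °C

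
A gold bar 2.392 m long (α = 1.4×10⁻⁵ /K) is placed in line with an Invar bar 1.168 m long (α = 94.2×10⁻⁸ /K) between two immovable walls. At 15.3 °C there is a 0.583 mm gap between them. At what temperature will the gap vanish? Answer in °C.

T = 32.2 °C

Gap closes when ΔL₁ + ΔL₂ = 0.583 mm = 5.83×10⁻⁴ m
(α₁L₁ + α₂L₂)ΔT = g
α₁L₁ + α₂L₂ = 1.4×10⁻⁵×2.392 + 94.2×10⁻⁸×1.168 = 3.4588256×10⁻⁵ m/K
ΔT = 5.83×10⁻⁴ / 3.4588256×10⁻⁵ = 16.855 K
T = 15.3 + 16.855 = 32.155 °C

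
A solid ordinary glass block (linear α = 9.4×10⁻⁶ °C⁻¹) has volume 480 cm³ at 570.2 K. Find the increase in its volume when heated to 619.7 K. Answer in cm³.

Isotropic solid: β ≈ 3α = 2.8×10⁻⁵ /K; ΔT = 49.5 K
ΔV = 3αV₀ΔT = 3(9.4×10⁻⁶)(480)(49.5) = 0.670 cm³

ΔV = 0.670 cm³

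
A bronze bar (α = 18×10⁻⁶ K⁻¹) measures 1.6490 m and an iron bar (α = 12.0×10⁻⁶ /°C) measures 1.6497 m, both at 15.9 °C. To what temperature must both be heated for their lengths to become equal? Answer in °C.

L₁(1 + α₁ΔT) = L₂(1 + α₂ΔT) ⇒ ΔT = (L₂ − L₁)/(α₁L₁ − α₂L₂)
L₂ − L₁ = 1.6497 − 1.6490 = 7.00×10⁻⁴ m
α₁L₁ − α₂L₂ = 18×10⁻⁶×1.6490 − 12.0×10⁻⁶×1.6497 = 9.8856×10⁻⁶ m/K
ΔT = 7.00×10⁻⁴ / 9.8856×10⁻⁶ = 70.8101 K
T = 15.9 + 70.8101 = 86.7101 °C

T = 86.71 °C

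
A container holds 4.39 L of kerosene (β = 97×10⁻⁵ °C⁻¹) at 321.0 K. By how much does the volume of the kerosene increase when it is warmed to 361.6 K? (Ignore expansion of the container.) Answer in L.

ΔV = 0.173 L

|ΔT| = |361.6 − 321.0| = 40.6 K
ΔV = βV₀ΔT = (97×10⁻⁵)(4.39)(40.6) = 0.173 L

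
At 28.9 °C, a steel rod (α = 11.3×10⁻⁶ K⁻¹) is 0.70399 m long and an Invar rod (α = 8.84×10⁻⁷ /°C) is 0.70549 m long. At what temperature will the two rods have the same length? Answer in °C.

L₁(1 + α₁ΔT) = L₂(1 + α₂ΔT) ⇒ ΔT = (L₂ − L₁)/(α₁L₁ − α₂L₂)
L₂ − L₁ = 0.70549 − 0.70399 = 1.50×10⁻³ m
α₁L₁ − α₂L₂ = 11.3×10⁻⁶×0.70399 − 8.84×10⁻⁷×0.70549 = 7.33143384×10⁻⁶ m/K
ΔT = 1.50×10⁻³ / 7.33143384×10⁻⁶ = 204.598 K
T = 28.9 + 204.598 = 233.498 °C

T = 233.5 °C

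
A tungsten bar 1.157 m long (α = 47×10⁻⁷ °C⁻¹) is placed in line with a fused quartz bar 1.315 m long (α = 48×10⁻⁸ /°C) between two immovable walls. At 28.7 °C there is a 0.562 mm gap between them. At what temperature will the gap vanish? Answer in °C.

T = 121 °C

Gap closes when ΔL₁ + ΔL₂ = 0.562 mm = 5.62×10⁻⁴ m
(α₁L₁ + α₂L₂)ΔT = g
α₁L₁ + α₂L₂ = 47×10⁻⁷×1.157 + 48×10⁻⁸×1.315 = 6.0691×10⁻⁶ m/K
ΔT = 5.62×10⁻⁴ / 6.0691×10⁻⁶ = 92.60 K
T = 28.7 + 92.60 = 121.30 °C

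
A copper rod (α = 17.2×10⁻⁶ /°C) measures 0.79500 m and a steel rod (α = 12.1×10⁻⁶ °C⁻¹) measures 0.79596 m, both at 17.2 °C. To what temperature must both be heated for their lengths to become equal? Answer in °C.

L₁(1 + α₁ΔT) = L₂(1 + α₂ΔT) ⇒ ΔT = (L₂ − L₁)/(α₁L₁ − α₂L₂)
L₂ − L₁ = 0.79596 − 0.79500 = 9.60×10⁻⁴ m
α₁L₁ − α₂L₂ = 17.2×10⁻⁶×0.79500 − 12.1×10⁻⁶×0.79596 = 4.042884×10⁻⁶ m/K
ΔT = 9.60×10⁻⁴ / 4.042884×10⁻⁶ = 237.454 K
T = 17.2 + 237.454 = 254.654 °C

T = 254.7 °C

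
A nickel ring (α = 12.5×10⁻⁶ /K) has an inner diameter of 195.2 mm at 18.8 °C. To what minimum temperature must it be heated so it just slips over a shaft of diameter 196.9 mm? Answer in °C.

Required Δd = 196.9 − 195.2 = 1.7 mm
Δd = αd₀ΔT ⇒ ΔT = Δd/(αd₀) = 1.7 / (12.5×10⁻⁶ × 195.2) = 696.72 K
T_min = 18.8 + 696.72 = 715.52 °C

T = 716 °C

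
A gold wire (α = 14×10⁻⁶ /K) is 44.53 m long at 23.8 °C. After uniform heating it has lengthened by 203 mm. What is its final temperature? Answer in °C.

ΔL = αL₀ΔT ⇒ ΔT = ΔL / (αL₀)
ΔT = 203×10⁻³ m / (14×10⁻⁶ × 44.53 m) = 325.62 K
T = 23.8 + 325.62 = 349.42 °C

T = 349 °C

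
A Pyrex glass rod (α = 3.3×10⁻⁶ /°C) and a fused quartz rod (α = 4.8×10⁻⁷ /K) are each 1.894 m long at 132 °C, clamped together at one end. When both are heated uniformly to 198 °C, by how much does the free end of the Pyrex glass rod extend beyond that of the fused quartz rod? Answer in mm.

0.353 mm

ΔT = 66 K
Pyrex glass: ΔL = 3.3×10⁻⁶ × 1.894 m × 66 = 4.1251×10⁻⁴ m = 0.41251 mm
fused quartz: ΔL = 4.8×10⁻⁷ × 1.894 m × 66 = 6.0002×10⁻⁵ m = 0.060002 mm
difference = 0.41251 − 0.060002 = 0.352508 mm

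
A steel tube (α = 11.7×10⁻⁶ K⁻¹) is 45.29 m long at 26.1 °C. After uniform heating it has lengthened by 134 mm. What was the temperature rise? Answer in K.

ΔT = 253 K

ΔL = αL₀ΔT ⇒ ΔT = ΔL / (αL₀)
ΔT = 134×10⁻³ m / (11.7×10⁻⁶ × 45.29 m) = 252.88 K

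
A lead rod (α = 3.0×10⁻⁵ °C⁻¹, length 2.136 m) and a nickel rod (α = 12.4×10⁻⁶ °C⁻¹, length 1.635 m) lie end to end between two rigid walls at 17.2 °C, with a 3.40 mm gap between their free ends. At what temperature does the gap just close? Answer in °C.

T = 57.5 °C

Gap closes when ΔL₁ + ΔL₂ = 3.40 mm = 3.40×10⁻³ m
(α₁L₁ + α₂L₂)ΔT = g
α₁L₁ + α₂L₂ = 3.0×10⁻⁵×2.136 + 12.4×10⁻⁶×1.635 = 8.4354×10⁻⁵ m/K
ΔT = 3.40×10⁻³ / 8.4354×10⁻⁵ = 40.306 K
T = 17.2 + 40.306 = 57.506 °C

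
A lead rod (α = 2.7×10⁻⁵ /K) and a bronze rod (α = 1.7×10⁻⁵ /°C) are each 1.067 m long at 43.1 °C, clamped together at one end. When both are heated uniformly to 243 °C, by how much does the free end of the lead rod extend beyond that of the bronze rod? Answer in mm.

ΔT = 199.9 K
lead: ΔL = 2.7×10⁻⁵ × 1.067 m × 199.9 = 5.7589×10⁻³ m = 5.7589 mm
bronze: ΔL = 1.7×10⁻⁵ × 1.067 m × 199.9 = 3.6260×10⁻³ m = 3.6260 mm
difference = 5.7589 − 3.6260 = 2.1329 mm

2.13 mm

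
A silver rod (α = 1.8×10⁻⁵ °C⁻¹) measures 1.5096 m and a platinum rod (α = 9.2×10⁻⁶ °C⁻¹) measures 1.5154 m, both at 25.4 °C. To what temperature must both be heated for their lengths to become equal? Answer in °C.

Equal length when α₁L₁ΔT − α₂L₂ΔT = L₂ − L₁ = 5.80×10⁻³ m
α₁L₁ = 2.71728×10⁻⁵, α₂L₂ = 1.394168×10⁻⁵ → Δ(αL) = 1.323112×10⁻⁵ m/K
ΔT = 5.80×10⁻³ / 1.323112×10⁻⁵ = 438.360 K, so T = 25.4 + 438.360 = 463.760 °C

T = 463.8 °C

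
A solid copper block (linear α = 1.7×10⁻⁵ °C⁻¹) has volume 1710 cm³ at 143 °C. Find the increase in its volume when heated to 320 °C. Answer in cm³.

Isotropic solid: β ≈ 3α = 5.1×10⁻⁵ /K; ΔT = 177 K
ΔV = 3αV₀ΔT = 3(1.7×10⁻⁵)(1710)(177) = 15.4 cm³

ΔV = 15.4 cm³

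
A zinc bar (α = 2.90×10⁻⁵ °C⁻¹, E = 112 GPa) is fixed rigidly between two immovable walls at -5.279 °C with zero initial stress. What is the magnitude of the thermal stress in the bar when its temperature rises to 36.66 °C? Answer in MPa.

σ = 136 MPa

Fully constrained: the free strain ε = αΔT is blocked, so σ = Eε = EαΔT.
|ΔT| = 41.939 K
σ = 112×10⁹ × 2.90×10⁻⁵ × 41.939 = 1.36×10⁸ Pa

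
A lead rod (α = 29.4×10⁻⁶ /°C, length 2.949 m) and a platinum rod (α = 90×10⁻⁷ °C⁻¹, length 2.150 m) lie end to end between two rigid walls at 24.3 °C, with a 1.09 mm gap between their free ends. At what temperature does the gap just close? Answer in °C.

T = 34.6 °C

Gap closes when ΔL₁ + ΔL₂ = 1.09 mm = 1.09×10⁻³ m
(α₁L₁ + α₂L₂)ΔT = g
α₁L₁ + α₂L₂ = 29.4×10⁻⁶×2.949 + 90×10⁻⁷×2.150 = 1.060506×10⁻⁴ m/K
ΔT = 1.09×10⁻³ / 1.060506×10⁻⁴ = 10.278 K
T = 24.3 + 10.278 = 34.578 °C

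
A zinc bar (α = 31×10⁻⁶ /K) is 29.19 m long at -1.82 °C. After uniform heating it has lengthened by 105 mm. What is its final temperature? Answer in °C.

T = 114 °C

ΔL = αL₀ΔT ⇒ ΔT = ΔL / (αL₀)
ΔT = 105×10⁻³ m / (31×10⁻⁶ × 29.19 m) = 116.04 K
T = -1.82 + 116.04 = 114.22 °C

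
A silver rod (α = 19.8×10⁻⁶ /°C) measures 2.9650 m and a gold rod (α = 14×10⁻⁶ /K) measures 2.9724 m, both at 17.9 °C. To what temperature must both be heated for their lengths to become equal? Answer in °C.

T = 450.8 °C

Equal length when α₁L₁ΔT − α₂L₂ΔT = L₂ − L₁ = 7.40×10⁻³ m
α₁L₁ = 5.8707×10⁻⁵, α₂L₂ = 4.16136×10⁻⁵ → Δ(αL) = 1.70934×10⁻⁵ m/K
ΔT = 7.40×10⁻³ / 1.70934×10⁻⁵ = 432.916 K, so T = 17.9 + 432.916 = 450.816 °C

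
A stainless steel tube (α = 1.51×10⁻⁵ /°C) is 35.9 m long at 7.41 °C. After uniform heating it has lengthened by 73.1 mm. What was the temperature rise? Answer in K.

ΔT = 135 K

ΔL = αL₀ΔT ⇒ ΔT = ΔL / (αL₀)
ΔT = 73.1×10⁻³ m / (1.51×10⁻⁵ × 35.9 m) = 134.85 K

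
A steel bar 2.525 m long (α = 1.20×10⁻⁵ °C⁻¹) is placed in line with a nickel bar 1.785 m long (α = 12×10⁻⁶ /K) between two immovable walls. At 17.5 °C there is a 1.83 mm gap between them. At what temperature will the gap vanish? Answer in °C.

T = 52.9 °C

Gap closes when ΔL₁ + ΔL₂ = 1.83 mm = 1.83×10⁻³ m
(α₁L₁ + α₂L₂)ΔT = g
α₁L₁ + α₂L₂ = 1.20×10⁻⁵×2.525 + 12×10⁻⁶×1.785 = 5.172×10⁻⁵ m/K
ΔT = 1.83×10⁻³ / 5.172×10⁻⁵ = 35.383 K
T = 17.5 + 35.383 = 52.883 °C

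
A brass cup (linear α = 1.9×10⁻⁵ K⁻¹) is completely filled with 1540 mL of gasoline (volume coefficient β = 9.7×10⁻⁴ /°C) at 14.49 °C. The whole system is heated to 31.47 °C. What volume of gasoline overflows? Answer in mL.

23.9 mL

The cup also expands: β_container ≈ 3α = 5.7×10⁻⁵ /K
Net overflow = V₀(β_liq − 3α_cont)ΔT
β − 3α = 9.70×10⁻⁴ − 5.7×10⁻⁵ = 9.13×10⁻⁴ /K; ΔT = 16.98 K
ΔV = 1540 × 9.13×10⁻⁴ × 16.98 = 23.9 mL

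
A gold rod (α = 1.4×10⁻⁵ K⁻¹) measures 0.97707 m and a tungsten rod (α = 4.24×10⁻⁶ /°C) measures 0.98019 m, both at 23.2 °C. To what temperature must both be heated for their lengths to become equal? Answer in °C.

T = 350.8 °C

Equal length when α₁L₁ΔT − α₂L₂ΔT = L₂ − L₁ = 3.12×10⁻³ m
α₁L₁ = 1.367898×10⁻⁵, α₂L₂ = 4.1560056×10⁻⁶ → Δ(αL) = 9.5229744×10⁻⁶ m/K
ΔT = 3.12×10⁻³ / 9.5229744×10⁻⁶ = 327.629 K, so T = 23.2 + 327.629 = 350.829 °C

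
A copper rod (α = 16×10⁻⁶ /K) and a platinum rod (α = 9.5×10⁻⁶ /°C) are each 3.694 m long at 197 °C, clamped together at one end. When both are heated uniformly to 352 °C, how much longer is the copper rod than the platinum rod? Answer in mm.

ΔT = 155 K
copper: ΔL = 16×10⁻⁶ × 3.694 m × 155 = 9.1611×10⁻³ m = 9.1611 mm
platinum: ΔL = 9.5×10⁻⁶ × 3.694 m × 155 = 5.4394×10⁻³ m = 5.4394 mm
difference = 9.1611 − 5.4394 = 3.7217 mm

3.72 mm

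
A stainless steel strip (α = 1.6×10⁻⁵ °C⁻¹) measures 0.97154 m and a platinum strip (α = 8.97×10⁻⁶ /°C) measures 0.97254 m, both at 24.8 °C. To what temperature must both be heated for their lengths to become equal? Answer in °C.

Equal length when α₁L₁ΔT − α₂L₂ΔT = L₂ − L₁ = 1.00×10⁻³ m
α₁L₁ = 1.554464×10⁻⁵, α₂L₂ = 8.7236838×10⁻⁶ → Δ(αL) = 6.8209562×10⁻⁶ m/K
ΔT = 1.00×10⁻³ / 6.8209562×10⁻⁶ = 146.607 K, so T = 24.8 + 146.607 = 171.407 °C

T = 171.4 °C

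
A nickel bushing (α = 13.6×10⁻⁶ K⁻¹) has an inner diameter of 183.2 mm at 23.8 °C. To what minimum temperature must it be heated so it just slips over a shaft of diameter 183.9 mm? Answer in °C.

T = 305 °C

Required Δd = 183.9 − 183.2 = 0.7 mm
Δd = αd₀ΔT ⇒ ΔT = Δd/(αd₀) = 0.7 / (13.6×10⁻⁶ × 183.2) = 280.95 K
T_min = 23.8 + 280.95 = 304.75 °C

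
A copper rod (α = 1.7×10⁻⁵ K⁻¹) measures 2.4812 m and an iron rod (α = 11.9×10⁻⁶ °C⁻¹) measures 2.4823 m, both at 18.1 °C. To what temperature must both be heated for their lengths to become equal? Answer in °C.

Equal length when α₁L₁ΔT − α₂L₂ΔT = L₂ − L₁ = 1.10×10⁻³ m
α₁L₁ = 4.21804×10⁻⁵, α₂L₂ = 2.953937×10⁻⁵ → Δ(αL) = 1.264103×10⁻⁵ m/K
ΔT = 1.10×10⁻³ / 1.264103×10⁻⁵ = 87.018 K, so T = 18.1 + 87.018 = 105.118 °C

T = 105.1 °C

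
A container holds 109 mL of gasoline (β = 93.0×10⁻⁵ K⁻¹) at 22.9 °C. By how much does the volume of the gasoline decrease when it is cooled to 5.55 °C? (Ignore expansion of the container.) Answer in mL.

ΔV = 1.76 mL

|ΔT| = |5.55 − 22.9| = 17.35 K
ΔV = βV₀ΔT = (93.0×10⁻⁵)(109)(17.35) = 1.76 mL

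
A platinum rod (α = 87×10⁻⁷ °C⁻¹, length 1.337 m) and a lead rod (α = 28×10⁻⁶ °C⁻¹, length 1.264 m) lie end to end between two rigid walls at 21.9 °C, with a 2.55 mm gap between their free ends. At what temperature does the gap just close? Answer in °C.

T = 76.1 °C

α₁L₁ = 1.16319×10⁻⁵ m/K, α₂L₂ = 3.5392×10⁻⁵ m/K → total 4.70239×10⁻⁵ m/K
ΔT = g/(α₁L₁+α₂L₂) = 2.55×10⁻³ / 4.70239×10⁻⁵ = 54.228 K
T = 21.9 + 54.228 = 76.128 °C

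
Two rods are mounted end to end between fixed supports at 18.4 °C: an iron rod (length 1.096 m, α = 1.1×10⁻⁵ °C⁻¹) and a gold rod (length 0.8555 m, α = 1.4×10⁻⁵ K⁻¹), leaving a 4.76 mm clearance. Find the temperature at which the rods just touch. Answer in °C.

α₁L₁ = 1.2056×10⁻⁵ m/K, α₂L₂ = 1.1977×10⁻⁵ m/K → total 2.4033×10⁻⁵ m/K
ΔT = g/(α₁L₁+α₂L₂) = 4.76×10⁻³ / 2.4033×10⁻⁵ = 198.06 K
T = 18.4 + 198.06 = 216.46 °C

T = 216 °C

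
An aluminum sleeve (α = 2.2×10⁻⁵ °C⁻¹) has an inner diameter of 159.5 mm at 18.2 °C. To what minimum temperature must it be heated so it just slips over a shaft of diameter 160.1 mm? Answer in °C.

T = 189 °C

Required Δd = 160.1 − 159.5 = 0.6 mm
Δd = αd₀ΔT ⇒ ΔT = Δd/(αd₀) = 0.6 / (2.2×10⁻⁵ × 159.5) = 170.99 K
T_min = 18.2 + 170.99 = 189.19 °C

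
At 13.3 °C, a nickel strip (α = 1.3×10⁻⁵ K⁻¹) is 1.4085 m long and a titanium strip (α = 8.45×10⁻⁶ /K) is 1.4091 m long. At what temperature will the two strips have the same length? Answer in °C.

T = 107.0 °C

L₁(1 + α₁ΔT) = L₂(1 + α₂ΔT) ⇒ ΔT = (L₂ − L₁)/(α₁L₁ − α₂L₂)
L₂ − L₁ = 1.4091 − 1.4085 = 6.00×10⁻⁴ m
α₁L₁ − α₂L₂ = 1.3×10⁻⁵×1.4085 − 8.45×10⁻⁶×1.4091 = 6.403605×10⁻⁶ m/K
ΔT = 6.00×10⁻⁴ / 6.403605×10⁻⁶ = 93.697 K
T = 13.3 + 93.697 = 106.997 °C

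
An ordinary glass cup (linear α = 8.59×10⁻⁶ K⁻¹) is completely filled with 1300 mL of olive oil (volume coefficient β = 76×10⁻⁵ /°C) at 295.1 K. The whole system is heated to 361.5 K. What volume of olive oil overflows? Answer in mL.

63.4 mL

The cup also expands: β_container ≈ 3α = 2.577×10⁻⁵ /K
Net overflow = V₀(β_liq − 3α_cont)ΔT
β − 3α = 7.60×10⁻⁴ − 2.577×10⁻⁵ = 7.3423×10⁻⁴ /K; ΔT = 66.4 K
ΔV = 1300 × 7.3423×10⁻⁴ × 66.4 = 63.4 mL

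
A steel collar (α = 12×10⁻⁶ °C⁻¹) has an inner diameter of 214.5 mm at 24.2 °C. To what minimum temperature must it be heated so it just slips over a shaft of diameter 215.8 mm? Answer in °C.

T = 529 °C

Required Δd = 215.8 − 214.5 = 1.3 mm
Δd = αd₀ΔT ⇒ ΔT = Δd/(αd₀) = 1.3 / (12×10⁻⁶ × 214.5) = 505.05 K
T_min = 24.2 + 505.05 = 529.25 °C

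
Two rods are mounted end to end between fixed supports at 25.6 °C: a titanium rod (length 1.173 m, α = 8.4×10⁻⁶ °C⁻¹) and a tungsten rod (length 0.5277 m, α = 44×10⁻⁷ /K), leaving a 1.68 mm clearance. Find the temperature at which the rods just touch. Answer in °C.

Gap closes when ΔL₁ + ΔL₂ = 1.68 mm = 1.68×10⁻³ m
(α₁L₁ + α₂L₂)ΔT = g
α₁L₁ + α₂L₂ = 8.4×10⁻⁶×1.173 + 44×10⁻⁷×0.5277 = 1.217508×10⁻⁵ m/K
ΔT = 1.68×10⁻³ / 1.217508×10⁻⁵ = 137.99 K
T = 25.6 + 137.99 = 163.59 °C

T = 164 °C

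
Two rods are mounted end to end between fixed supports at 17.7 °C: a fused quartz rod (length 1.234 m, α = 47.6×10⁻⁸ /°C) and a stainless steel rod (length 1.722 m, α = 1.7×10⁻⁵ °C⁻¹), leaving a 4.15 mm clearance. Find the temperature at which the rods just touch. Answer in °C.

Gap closes when ΔL₁ + ΔL₂ = 4.15 mm = 4.15×10⁻³ m
(α₁L₁ + α₂L₂)ΔT = g
α₁L₁ + α₂L₂ = 47.6×10⁻⁸×1.234 + 1.7×10⁻⁵×1.722 = 2.9861384×10⁻⁵ m/K
ΔT = 4.15×10⁻³ / 2.9861384×10⁻⁵ = 138.98 K
T = 17.7 + 138.98 = 156.68 °C

T = 157 °C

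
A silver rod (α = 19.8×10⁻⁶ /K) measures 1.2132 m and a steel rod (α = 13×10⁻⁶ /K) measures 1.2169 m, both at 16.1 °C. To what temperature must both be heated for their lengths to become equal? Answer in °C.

Equal length when α₁L₁ΔT − α₂L₂ΔT = L₂ − L₁ = 3.70×10⁻³ m
α₁L₁ = 2.402136×10⁻⁵, α₂L₂ = 1.58197×10⁻⁵ → Δ(αL) = 8.20166×10⁻⁶ m/K
ΔT = 3.70×10⁻³ / 8.20166×10⁻⁶ = 451.128 K, so T = 16.1 + 451.128 = 467.228 °C

T = 467.2 °C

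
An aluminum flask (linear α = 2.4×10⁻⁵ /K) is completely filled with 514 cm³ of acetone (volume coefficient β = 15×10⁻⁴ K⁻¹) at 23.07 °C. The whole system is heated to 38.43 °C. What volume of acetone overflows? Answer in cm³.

11.3 cm³

The flask also expands: β_container ≈ 3α = 7.2×10⁻⁵ /K
Net overflow = V₀(β_liq − 3α_cont)ΔT
β − 3α = 1.50×10⁻³ − 7.2×10⁻⁵ = 1.428×10⁻³ /K; ΔT = 15.36 K
ΔV = 514 × 1.428×10⁻³ × 15.36 = 11.3 cm³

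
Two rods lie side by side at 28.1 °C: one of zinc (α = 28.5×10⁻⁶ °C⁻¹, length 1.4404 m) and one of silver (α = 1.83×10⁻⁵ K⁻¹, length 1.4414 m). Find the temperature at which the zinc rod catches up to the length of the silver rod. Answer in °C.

L₁(1 + α₁ΔT) = L₂(1 + α₂ΔT) ⇒ ΔT = (L₂ − L₁)/(α₁L₁ − α₂L₂)
L₂ − L₁ = 1.4414 − 1.4404 = 1.00×10⁻³ m
α₁L₁ − α₂L₂ = 28.5×10⁻⁶×1.4404 − 1.83×10⁻⁵×1.4414 = 1.467378×10⁻⁵ m/K
ΔT = 1.00×10⁻³ / 1.467378×10⁻⁵ = 68.1488 K
T = 28.1 + 68.1488 = 96.2488 °C

T = 96.25 °C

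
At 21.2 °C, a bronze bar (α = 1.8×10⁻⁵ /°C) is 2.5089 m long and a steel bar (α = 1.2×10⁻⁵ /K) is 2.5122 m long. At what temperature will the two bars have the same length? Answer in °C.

Equal length when α₁L₁ΔT − α₂L₂ΔT = L₂ − L₁ = 3.30×10⁻³ m
α₁L₁ = 4.51602×10⁻⁵, α₂L₂ = 3.01464×10⁻⁵ → Δ(αL) = 1.50138×10⁻⁵ m/K
ΔT = 3.30×10⁻³ / 1.50138×10⁻⁵ = 219.798 K, so T = 21.2 + 219.798 = 240.998 °C

T = 241.0 °C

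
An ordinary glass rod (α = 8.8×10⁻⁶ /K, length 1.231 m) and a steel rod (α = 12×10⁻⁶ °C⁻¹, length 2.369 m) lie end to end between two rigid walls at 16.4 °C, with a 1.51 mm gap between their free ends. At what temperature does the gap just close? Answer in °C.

T = 54.9 °C

Gap closes when ΔL₁ + ΔL₂ = 1.51 mm = 1.51×10⁻³ m
(α₁L₁ + α₂L₂)ΔT = g
α₁L₁ + α₂L₂ = 8.8×10⁻⁶×1.231 + 12×10⁻⁶×2.369 = 3.92608×10⁻⁵ m/K
ΔT = 1.51×10⁻³ / 3.92608×10⁻⁵ = 38.461 K
T = 16.4 + 38.461 = 54.861 °C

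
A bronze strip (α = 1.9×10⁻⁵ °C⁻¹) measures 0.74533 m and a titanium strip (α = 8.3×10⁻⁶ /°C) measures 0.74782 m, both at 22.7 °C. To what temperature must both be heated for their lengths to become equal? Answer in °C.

T = 335.7 °C

L₁(1 + α₁ΔT) = L₂(1 + α₂ΔT) ⇒ ΔT = (L₂ − L₁)/(α₁L₁ − α₂L₂)
L₂ − L₁ = 0.74782 − 0.74533 = 2.49×10⁻³ m
α₁L₁ − α₂L₂ = 1.9×10⁻⁵×0.74533 − 8.3×10⁻⁶×0.74782 = 7.954364×10⁻⁶ m/K
ΔT = 2.49×10⁻³ / 7.954364×10⁻⁶ = 313.036 K
T = 22.7 + 313.036 = 335.736 °C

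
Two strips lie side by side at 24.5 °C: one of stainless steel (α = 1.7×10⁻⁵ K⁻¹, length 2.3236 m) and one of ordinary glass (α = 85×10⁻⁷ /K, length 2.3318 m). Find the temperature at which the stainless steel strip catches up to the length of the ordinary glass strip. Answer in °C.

Equal length when α₁L₁ΔT − α₂L₂ΔT = L₂ − L₁ = 8.20×10⁻³ m
α₁L₁ = 3.95012×10⁻⁵, α₂L₂ = 1.98203×10⁻⁵ → Δ(αL) = 1.96809×10⁻⁵ m/K
ΔT = 8.20×10⁻³ / 1.96809×10⁻⁵ = 416.648 K, so T = 24.5 + 416.648 = 441.148 °C

T = 441.1 °C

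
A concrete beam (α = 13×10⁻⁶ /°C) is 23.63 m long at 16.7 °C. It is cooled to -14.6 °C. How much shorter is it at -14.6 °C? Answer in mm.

ΔL = 9.62 mm

|ΔT| = |-14.6 − 16.7| = 31.3 K
ΔL = αL₀ΔT = (13×10⁻⁶)(23.63)(31.3) = 9.62×10⁻³ m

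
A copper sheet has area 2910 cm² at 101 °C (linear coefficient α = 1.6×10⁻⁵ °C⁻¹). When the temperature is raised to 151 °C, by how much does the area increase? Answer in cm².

Area coefficient ≈ 2α; |ΔT| = 50 K
ΔA = 2αA₀ΔT = 2(1.6×10⁻⁵)(2910)(50) = 4.66 cm²

ΔA = 4.66 cm²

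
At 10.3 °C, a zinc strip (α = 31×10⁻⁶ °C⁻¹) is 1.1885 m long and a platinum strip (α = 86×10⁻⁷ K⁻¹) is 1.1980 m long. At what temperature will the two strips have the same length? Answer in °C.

T = 368.2 °C

Equal length when α₁L₁ΔT − α₂L₂ΔT = L₂ − L₁ = 9.50×10⁻³ m
α₁L₁ = 3.68435×10⁻⁵, α₂L₂ = 1.03028×10⁻⁵ → Δ(αL) = 2.65407×10⁻⁵ m/K
ΔT = 9.50×10⁻³ / 2.65407×10⁻⁵ = 357.941 K, so T = 10.3 + 357.941 = 368.241 °C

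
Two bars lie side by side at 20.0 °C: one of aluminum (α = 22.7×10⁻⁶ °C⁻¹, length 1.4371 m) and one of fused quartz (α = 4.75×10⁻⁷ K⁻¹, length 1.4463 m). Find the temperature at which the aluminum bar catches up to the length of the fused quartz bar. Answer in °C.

L₁(1 + α₁ΔT) = L₂(1 + α₂ΔT) ⇒ ΔT = (L₂ − L₁)/(α₁L₁ − α₂L₂)
L₂ − L₁ = 1.4463 − 1.4371 = 9.20×10⁻³ m
α₁L₁ − α₂L₂ = 22.7×10⁻⁶×1.4371 − 4.75×10⁻⁷×1.4463 = 3.19351775×10⁻⁵ m/K
ΔT = 9.20×10⁻³ / 3.19351775×10⁻⁵ = 288.084 K
T = 20.0 + 288.084 = 308.084 °C

T = 308.1 °C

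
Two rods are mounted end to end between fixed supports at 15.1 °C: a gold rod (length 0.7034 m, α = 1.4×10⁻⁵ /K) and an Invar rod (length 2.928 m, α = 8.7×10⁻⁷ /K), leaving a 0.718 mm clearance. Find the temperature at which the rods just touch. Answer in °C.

Gap closes when ΔL₁ + ΔL₂ = 0.718 mm = 7.18×10⁻⁴ m
(α₁L₁ + α₂L₂)ΔT = g
α₁L₁ + α₂L₂ = 1.4×10⁻⁵×0.7034 + 8.7×10⁻⁷×2.928 = 1.239496×10⁻⁵ m/K
ΔT = 7.18×10⁻⁴ / 1.239496×10⁻⁵ = 57.927 K
T = 15.1 + 57.927 = 73.027 °C

T = 73.0 °C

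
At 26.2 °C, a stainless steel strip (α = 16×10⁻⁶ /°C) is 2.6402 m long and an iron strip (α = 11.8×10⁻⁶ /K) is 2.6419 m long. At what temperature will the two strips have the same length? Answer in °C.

T = 179.8 °C

L₁(1 + α₁ΔT) = L₂(1 + α₂ΔT) ⇒ ΔT = (L₂ − L₁)/(α₁L₁ − α₂L₂)
L₂ − L₁ = 2.6419 − 2.6402 = 1.70×10⁻³ m
α₁L₁ − α₂L₂ = 16×10⁻⁶×2.6402 − 11.8×10⁻⁶×2.6419 = 1.106878×10⁻⁵ m/K
ΔT = 1.70×10⁻³ / 1.106878×10⁻⁵ = 153.585 K
T = 26.2 + 153.585 = 179.785 °C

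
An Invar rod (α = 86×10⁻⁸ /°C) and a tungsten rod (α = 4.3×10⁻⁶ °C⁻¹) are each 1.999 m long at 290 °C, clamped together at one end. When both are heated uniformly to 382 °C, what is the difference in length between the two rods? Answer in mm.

ΔT = 92 K
Invar: ΔL = 86×10⁻⁸ × 1.999 m × 92 = 1.5816×10⁻⁴ m = 0.15816 mm
tungsten: ΔL = 4.3×10⁻⁶ × 1.999 m × 92 = 7.9080×10⁻⁴ m = 0.79080 mm
difference = 0.79080 − 0.15816 = 0.63264 mm

0.633 mm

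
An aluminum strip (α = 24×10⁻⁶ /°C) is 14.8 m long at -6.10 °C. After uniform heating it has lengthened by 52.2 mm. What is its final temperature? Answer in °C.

ΔL = αL₀ΔT ⇒ ΔT = ΔL / (αL₀)
ΔT = 52.2×10⁻³ m / (24×10⁻⁶ × 14.8 m) = 146.96 K
T = -6.10 + 146.96 = 140.86 °C

T = 141 °C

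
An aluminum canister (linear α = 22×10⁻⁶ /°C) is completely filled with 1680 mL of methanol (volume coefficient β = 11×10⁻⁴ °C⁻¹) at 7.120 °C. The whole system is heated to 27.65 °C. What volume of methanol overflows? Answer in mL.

35.7 mL

The canister also expands: β_container ≈ 3α = 6.6×10⁻⁵ /K
Net overflow = V₀(β_liq − 3α_cont)ΔT
β − 3α = 1.10×10⁻³ − 6.6×10⁻⁵ = 1.034×10⁻³ /K; ΔT = 20.530 K
ΔV = 1680 × 1.034×10⁻³ × 20.530 = 35.7 mL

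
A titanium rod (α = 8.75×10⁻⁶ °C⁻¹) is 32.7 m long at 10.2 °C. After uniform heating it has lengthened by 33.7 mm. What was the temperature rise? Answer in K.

ΔT = 118 K

ΔL = αL₀ΔT ⇒ ΔT = ΔL / (αL₀)
ΔT = 33.7×10⁻³ m / (8.75×10⁻⁶ × 32.7 m) = 117.78 K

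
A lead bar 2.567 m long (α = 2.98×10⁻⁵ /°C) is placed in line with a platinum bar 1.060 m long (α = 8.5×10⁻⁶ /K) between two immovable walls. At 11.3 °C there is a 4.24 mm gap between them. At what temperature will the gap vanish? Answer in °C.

α₁L₁ = 7.64966×10⁻⁵ m/K, α₂L₂ = 9.010×10⁻⁶ m/K → total 8.55066×10⁻⁵ m/K
ΔT = g/(α₁L₁+α₂L₂) = 4.24×10⁻³ / 8.55066×10⁻⁵ = 49.587 K
T = 11.3 + 49.587 = 60.887 °C

T = 60.9 °C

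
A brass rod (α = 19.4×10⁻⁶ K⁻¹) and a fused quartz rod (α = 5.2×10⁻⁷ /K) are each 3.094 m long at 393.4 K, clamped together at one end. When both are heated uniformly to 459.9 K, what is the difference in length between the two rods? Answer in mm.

ΔT = 66.5 K
brass: ΔL = 19.4×10⁻⁶ × 3.094 m × 66.5 = 3.9916×10⁻³ m = 3.9916 mm
fused quartz: ΔL = 5.2×10⁻⁷ × 3.094 m × 66.5 = 1.0699×10⁻⁴ m = 0.10699 mm
difference = 3.9916 − 0.10699 = 3.88461 mm

3.88 mm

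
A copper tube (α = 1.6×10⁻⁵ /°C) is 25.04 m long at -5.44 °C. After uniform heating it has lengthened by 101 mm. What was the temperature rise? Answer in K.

ΔT = 252 K

ΔL = αL₀ΔT ⇒ ΔT = ΔL / (αL₀)
ΔT = 101×10⁻³ m / (1.6×10⁻⁵ × 25.04 m) = 252.10 K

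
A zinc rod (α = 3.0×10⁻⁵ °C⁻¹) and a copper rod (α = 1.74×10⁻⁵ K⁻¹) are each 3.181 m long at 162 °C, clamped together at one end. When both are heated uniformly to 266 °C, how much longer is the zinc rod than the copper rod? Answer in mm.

ΔT = 104 K
zinc: ΔL = 3.0×10⁻⁵ × 3.181 m × 104 = 9.9247×10⁻³ m = 9.9247 mm
copper: ΔL = 1.74×10⁻⁵ × 3.181 m × 104 = 5.7563×10⁻³ m = 5.7563 mm
difference = 9.9247 − 5.7563 = 4.1684 mm

4.17 mm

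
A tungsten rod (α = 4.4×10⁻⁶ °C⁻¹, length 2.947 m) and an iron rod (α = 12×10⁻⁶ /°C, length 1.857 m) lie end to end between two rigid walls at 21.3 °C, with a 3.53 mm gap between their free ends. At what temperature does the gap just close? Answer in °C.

T = 121 °C

Gap closes when ΔL₁ + ΔL₂ = 3.53 mm = 3.53×10⁻³ m
(α₁L₁ + α₂L₂)ΔT = g
α₁L₁ + α₂L₂ = 4.4×10⁻⁶×2.947 + 12×10⁻⁶×1.857 = 3.52508×10⁻⁵ m/K
ΔT = 3.53×10⁻³ / 3.52508×10⁻⁵ = 100.14 K
T = 21.3 + 100.14 = 121.44 °C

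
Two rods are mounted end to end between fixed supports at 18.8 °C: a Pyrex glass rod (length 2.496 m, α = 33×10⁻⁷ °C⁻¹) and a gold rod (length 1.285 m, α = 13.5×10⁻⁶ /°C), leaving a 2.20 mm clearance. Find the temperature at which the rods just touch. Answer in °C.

α₁L₁ = 8.2368×10⁻⁶ m/K, α₂L₂ = 1.73475×10⁻⁵ m/K → total 2.55843×10⁻⁵ m/K
ΔT = g/(α₁L₁+α₂L₂) = 2.20×10⁻³ / 2.55843×10⁻⁵ = 85.99 K
T = 18.8 + 85.99 = 104.79 °C

T = 105 °C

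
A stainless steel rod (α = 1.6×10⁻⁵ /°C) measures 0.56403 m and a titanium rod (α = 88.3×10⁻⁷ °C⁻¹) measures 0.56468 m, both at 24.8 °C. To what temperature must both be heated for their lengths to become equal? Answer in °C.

T = 185.8 °C

Equal length when α₁L₁ΔT − α₂L₂ΔT = L₂ − L₁ = 6.50×10⁻⁴ m
α₁L₁ = 9.02448×10⁻⁶, α₂L₂ = 4.9861244×10⁻⁶ → Δ(αL) = 4.0383556×10⁻⁶ m/K
ΔT = 6.50×10⁻⁴ / 4.0383556×10⁻⁶ = 160.957 K, so T = 24.8 + 160.957 = 185.757 °C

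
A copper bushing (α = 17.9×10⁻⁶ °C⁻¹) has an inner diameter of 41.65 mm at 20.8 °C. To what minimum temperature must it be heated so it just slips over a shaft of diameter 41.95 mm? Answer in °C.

T = 423 °C

Required Δd = 41.95 − 41.65 = 0.30 mm
Δd = αd₀ΔT ⇒ ΔT = Δd/(αd₀) = 0.30 / (17.9×10⁻⁶ × 41.65) = 402.40 K
T_min = 20.8 + 402.40 = 423.20 °C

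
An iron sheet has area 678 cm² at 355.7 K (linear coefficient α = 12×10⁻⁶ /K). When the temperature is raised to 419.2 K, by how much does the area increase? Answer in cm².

Area coefficient ≈ 2α; |ΔT| = 63.5 K
ΔA = 2αA₀ΔT = 2(12×10⁻⁶)(678)(63.5) = 1.03 cm²

ΔA = 1.03 cm²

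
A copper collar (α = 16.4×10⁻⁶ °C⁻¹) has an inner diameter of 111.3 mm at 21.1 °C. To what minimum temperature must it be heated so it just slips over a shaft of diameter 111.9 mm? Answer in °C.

T = 350 °C

Required Δd = 111.9 − 111.3 = 0.6 mm
Δd = αd₀ΔT ⇒ ΔT = Δd/(αd₀) = 0.6 / (16.4×10⁻⁶ × 111.3) = 328.71 K
T_min = 21.1 + 328.71 = 349.81 °C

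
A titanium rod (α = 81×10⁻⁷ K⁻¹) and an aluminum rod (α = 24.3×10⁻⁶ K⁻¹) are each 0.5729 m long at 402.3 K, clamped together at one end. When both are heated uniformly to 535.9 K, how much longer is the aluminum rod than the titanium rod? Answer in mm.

1.24 mm

ΔT = 133.6 K
titanium: ΔL = 81×10⁻⁷ × 0.5729 m × 133.6 = 6.1997×10⁻⁴ m = 0.61997 mm
aluminum: ΔL = 24.3×10⁻⁶ × 0.5729 m × 133.6 = 1.8599×10⁻³ m = 1.8599 mm
difference = 1.8599 − 0.61997 = 1.23993 mm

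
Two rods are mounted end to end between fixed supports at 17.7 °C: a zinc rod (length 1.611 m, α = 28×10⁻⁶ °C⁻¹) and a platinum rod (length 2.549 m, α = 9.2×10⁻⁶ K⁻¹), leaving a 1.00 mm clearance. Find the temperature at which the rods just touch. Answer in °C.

Gap closes when ΔL₁ + ΔL₂ = 1.00 mm = 1.00×10⁻³ m
(α₁L₁ + α₂L₂)ΔT = g
α₁L₁ + α₂L₂ = 28×10⁻⁶×1.611 + 9.2×10⁻⁶×2.549 = 6.85588×10⁻⁵ m/K
ΔT = 1.00×10⁻³ / 6.85588×10⁻⁵ = 14.586 K
T = 17.7 + 14.586 = 32.286 °C

T = 32.3 °C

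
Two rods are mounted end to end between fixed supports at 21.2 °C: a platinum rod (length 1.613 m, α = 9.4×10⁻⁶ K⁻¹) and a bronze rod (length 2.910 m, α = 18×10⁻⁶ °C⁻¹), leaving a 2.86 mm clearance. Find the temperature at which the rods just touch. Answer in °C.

α₁L₁ = 1.51622×10⁻⁵ m/K, α₂L₂ = 5.238×10⁻⁵ m/K → total 6.75422×10⁻⁵ m/K
ΔT = g/(α₁L₁+α₂L₂) = 2.86×10⁻³ / 6.75422×10⁻⁵ = 42.344 K
T = 21.2 + 42.344 = 63.544 °C

T = 63.5 °C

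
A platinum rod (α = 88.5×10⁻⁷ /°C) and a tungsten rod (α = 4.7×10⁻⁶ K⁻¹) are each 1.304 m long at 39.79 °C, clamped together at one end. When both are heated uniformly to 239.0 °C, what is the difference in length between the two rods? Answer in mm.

1.08 mm

ΔT = 199.21 K
platinum: ΔL = 88.5×10⁻⁷ × 1.304 m × 199.21 = 2.2990×10⁻³ m = 2.2990 mm
tungsten: ΔL = 4.7×10⁻⁶ × 1.304 m × 199.21 = 1.2209×10⁻³ m = 1.2209 mm
difference = 2.2990 − 1.2209 = 1.0781 mm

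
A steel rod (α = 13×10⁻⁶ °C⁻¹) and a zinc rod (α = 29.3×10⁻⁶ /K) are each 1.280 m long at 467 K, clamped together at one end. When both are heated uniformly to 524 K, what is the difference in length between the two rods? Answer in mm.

ΔT = 57 K
steel: ΔL = 13×10⁻⁶ × 1.280 m × 57 = 9.4848×10⁻⁴ m = 0.94848 mm
zinc: ΔL = 29.3×10⁻⁶ × 1.280 m × 57 = 2.1377×10⁻³ m = 2.1377 mm
difference = 2.1377 − 0.94848 = 1.18922 mm

1.19 mm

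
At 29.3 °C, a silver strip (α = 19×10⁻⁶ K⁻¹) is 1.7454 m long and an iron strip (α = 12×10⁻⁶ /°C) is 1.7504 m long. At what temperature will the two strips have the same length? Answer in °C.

T = 440.6 °C

Equal length when α₁L₁ΔT − α₂L₂ΔT = L₂ − L₁ = 5.00×10⁻³ m
α₁L₁ = 3.31626×10⁻⁵, α₂L₂ = 2.10048×10⁻⁵ → Δ(αL) = 1.21578×10⁻⁵ m/K
ΔT = 5.00×10⁻³ / 1.21578×10⁻⁵ = 411.259 K, so T = 29.3 + 411.259 = 440.559 °C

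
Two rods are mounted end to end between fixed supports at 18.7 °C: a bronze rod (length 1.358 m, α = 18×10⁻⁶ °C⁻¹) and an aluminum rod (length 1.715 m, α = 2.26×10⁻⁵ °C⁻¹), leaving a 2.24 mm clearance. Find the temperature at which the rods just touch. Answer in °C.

α₁L₁ = 2.4444×10⁻⁵ m/K, α₂L₂ = 3.8759×10⁻⁵ m/K → total 6.3203×10⁻⁵ m/K
ΔT = g/(α₁L₁+α₂L₂) = 2.24×10⁻³ / 6.3203×10⁻⁵ = 35.441 K
T = 18.7 + 35.441 = 54.141 °C

T = 54.1 °C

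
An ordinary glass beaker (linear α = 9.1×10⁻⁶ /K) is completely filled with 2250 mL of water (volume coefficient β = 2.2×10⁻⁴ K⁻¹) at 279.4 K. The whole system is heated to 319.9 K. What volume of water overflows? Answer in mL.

The beaker also expands: β_container ≈ 3α = 2.73×10⁻⁵ /K
Net overflow = V₀(β_liq − 3α_cont)ΔT
β − 3α = 2.20×10⁻⁴ − 2.73×10⁻⁵ = 1.927×10⁻⁴ /K; ΔT = 40.5 K
ΔV = 2250 × 1.927×10⁻⁴ × 40.5 = 17.6 mL

17.6 mL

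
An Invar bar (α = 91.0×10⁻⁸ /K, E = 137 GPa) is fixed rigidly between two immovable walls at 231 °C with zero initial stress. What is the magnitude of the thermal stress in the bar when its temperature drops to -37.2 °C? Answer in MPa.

Fully constrained: the free strain ε = αΔT is blocked, so σ = Eε = EαΔT.
|ΔT| = 268.2 K
σ = 137×10⁹ × 91.0×10⁻⁸ × 268.2 = 3.34×10⁷ Pa

σ = 33.4 MPa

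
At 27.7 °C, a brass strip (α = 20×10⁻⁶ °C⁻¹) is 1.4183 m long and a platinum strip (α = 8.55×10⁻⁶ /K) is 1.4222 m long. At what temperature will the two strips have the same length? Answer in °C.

L₁(1 + α₁ΔT) = L₂(1 + α₂ΔT) ⇒ ΔT = (L₂ − L₁)/(α₁L₁ − α₂L₂)
L₂ − L₁ = 1.4222 − 1.4183 = 3.90×10⁻³ m
α₁L₁ − α₂L₂ = 20×10⁻⁶×1.4183 − 8.55×10⁻⁶×1.4222 = 1.620619×10⁻⁵ m/K
ΔT = 3.90×10⁻³ / 1.620619×10⁻⁵ = 240.649 K
T = 27.7 + 240.649 = 268.349 °C

T = 268.3 °C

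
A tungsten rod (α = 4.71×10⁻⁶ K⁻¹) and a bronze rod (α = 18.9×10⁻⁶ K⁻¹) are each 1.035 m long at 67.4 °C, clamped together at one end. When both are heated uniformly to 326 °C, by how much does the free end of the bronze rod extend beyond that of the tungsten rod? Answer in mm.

3.80 mm

ΔT = 258.6 K
tungsten: ΔL = 4.71×10⁻⁶ × 1.035 m × 258.6 = 1.2606×10⁻³ m = 1.2606 mm
bronze: ΔL = 18.9×10⁻⁶ × 1.035 m × 258.6 = 5.0586×10⁻³ m = 5.0586 mm
difference = 5.0586 − 1.2606 = 3.7980 mm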